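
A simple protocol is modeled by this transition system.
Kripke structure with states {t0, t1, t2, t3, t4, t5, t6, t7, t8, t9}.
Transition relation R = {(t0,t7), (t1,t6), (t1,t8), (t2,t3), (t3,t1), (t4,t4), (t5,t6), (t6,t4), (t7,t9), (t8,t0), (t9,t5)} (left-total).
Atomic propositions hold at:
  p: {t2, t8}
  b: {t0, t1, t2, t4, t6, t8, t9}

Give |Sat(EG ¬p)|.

Sat(¬p) = {t0, t1, t3, t4, t5, t6, t7, t9}
EG ¬p: greatest fixpoint, start Z0 = {t0, t1, t3, t4, t5, t6, t7, t9}, keep only states in Sat with some successor in Z. Already a fixed point.
Sat(EG ¬p) = {t0, t1, t3, t4, t5, t6, t7, t9}
|Sat(EG ¬p)| = |{t0, t1, t3, t4, t5, t6, t7, t9}| = 8.

8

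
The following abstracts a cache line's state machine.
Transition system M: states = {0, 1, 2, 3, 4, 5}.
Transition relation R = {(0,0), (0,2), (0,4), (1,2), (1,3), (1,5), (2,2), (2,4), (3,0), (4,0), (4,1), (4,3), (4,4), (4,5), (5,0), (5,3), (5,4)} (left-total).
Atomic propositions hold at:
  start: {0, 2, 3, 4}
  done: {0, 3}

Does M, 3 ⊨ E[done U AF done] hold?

AF done: least fixpoint, start Z0 = {0, 3}, add states with every successor in Z. Already a fixed point.
Sat(AF done) = {0, 3}
E[done U AF done]: least fixpoint, start Z0 = Sat(AF done) = {0, 3}, add states in Sat(done) with some successor in Z. Already a fixed point.
Sat(E[done U AF done]) = {0, 3}
3 ∈ Sat(E[done U AF done]) = {0, 3}, so the formula holds at 3.

Yes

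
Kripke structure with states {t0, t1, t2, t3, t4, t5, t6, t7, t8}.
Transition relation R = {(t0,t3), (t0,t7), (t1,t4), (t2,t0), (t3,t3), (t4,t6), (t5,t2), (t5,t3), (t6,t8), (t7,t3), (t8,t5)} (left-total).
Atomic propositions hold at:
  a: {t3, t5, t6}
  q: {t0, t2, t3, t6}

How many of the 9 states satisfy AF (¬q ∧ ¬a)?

Sat(¬q) = {t1, t4, t5, t7, t8}
Sat(¬a) = {t0, t1, t2, t4, t7, t8}
Sat(¬q ∧ ¬a) = {t1, t4, t7, t8}
AF (¬q ∧ ¬a): least fixpoint, start Z0 = {t1, t4, t7, t8}, add states with every successor in Z. Z1 = {t1, t4, t6, t7, t8}; fixed.
Sat(AF (¬q ∧ ¬a)) = {t1, t4, t6, t7, t8}
|Sat(AF (¬q ∧ ¬a))| = |{t1, t4, t6, t7, t8}| = 5.

5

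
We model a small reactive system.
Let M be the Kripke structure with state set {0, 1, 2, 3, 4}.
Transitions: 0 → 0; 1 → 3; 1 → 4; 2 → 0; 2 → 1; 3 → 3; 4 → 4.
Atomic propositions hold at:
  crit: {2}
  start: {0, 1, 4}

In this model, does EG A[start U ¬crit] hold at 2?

No

Sat(¬crit) = {0, 1, 3, 4}
A[start U ¬crit]: least fixpoint, start Z0 = Sat(¬crit) = {0, 1, 3, 4}, add states in Sat(start) with every successor in Z. Already a fixed point.
Sat(A[start U ¬crit]) = {0, 1, 3, 4}
EG A[start U ¬crit]: greatest fixpoint, start Z0 = {0, 1, 3, 4}, keep only states in Sat with some successor in Z. Already a fixed point.
Sat(EG A[start U ¬crit]) = {0, 1, 3, 4}
2 ∉ Sat(EG A[start U ¬crit]) = {0, 1, 3, 4}, so the formula does not hold at 2.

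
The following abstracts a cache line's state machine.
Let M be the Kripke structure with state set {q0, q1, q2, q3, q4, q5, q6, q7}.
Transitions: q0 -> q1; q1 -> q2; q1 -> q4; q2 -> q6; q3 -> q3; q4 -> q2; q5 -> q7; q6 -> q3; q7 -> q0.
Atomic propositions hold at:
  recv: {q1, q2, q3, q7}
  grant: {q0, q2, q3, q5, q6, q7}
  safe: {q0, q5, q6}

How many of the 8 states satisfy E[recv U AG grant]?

4

AG grant: greatest fixpoint, start Z0 = {q0, q2, q3, q5, q6, q7}, keep only states in Sat with every successor in Z. Z1 = {q2, q3, q5, q6, q7}; Z2 = {q2, q3, q5, q6}; Z3 = {q2, q3, q6}; fixed.
Sat(AG grant) = {q2, q3, q6}
E[recv U AG grant]: least fixpoint, start Z0 = Sat(AG grant) = {q2, q3, q6}, add states in Sat(recv) with some successor in Z. Z1 = {q1, q2, q3, q6}; fixed.
Sat(E[recv U AG grant]) = {q1, q2, q3, q6}
|Sat(E[recv U AG grant])| = |{q1, q2, q3, q6}| = 4.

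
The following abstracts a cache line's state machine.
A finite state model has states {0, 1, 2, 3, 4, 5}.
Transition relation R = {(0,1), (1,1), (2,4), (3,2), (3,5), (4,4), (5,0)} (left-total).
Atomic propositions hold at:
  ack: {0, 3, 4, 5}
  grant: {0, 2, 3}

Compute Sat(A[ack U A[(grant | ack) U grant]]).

Sat(grant | ack) = {0, 2, 3, 4, 5}
A[(grant | ack) U grant]: least fixpoint, start Z0 = Sat(grant) = {0, 2, 3}, add states in Sat(grant | ack) with every successor in Z. Z1 = {0, 2, 3, 5}; fixed.
Sat(A[(grant | ack) U grant]) = {0, 2, 3, 5}
A[ack U A[(grant | ack) U grant]]: least fixpoint, start Z0 = Sat(A[(grant | ack) U grant]) = {0, 2, 3, 5}, add states in Sat(ack) with every successor in Z. Already a fixed point.
Sat(A[ack U A[(grant | ack) U grant]]) = {0, 2, 3, 5}

{0, 2, 3, 5}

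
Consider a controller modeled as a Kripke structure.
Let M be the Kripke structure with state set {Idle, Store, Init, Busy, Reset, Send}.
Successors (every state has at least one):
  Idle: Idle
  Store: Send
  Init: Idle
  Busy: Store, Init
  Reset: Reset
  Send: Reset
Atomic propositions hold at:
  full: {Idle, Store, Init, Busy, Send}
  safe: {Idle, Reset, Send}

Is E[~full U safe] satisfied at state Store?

No

Sat(~full) = {Reset}
E[~full U safe]: least fixpoint, start Z0 = Sat(safe) = {Idle, Reset, Send}, add states in Sat(~full) with some successor in Z. Already a fixed point.
Sat(E[~full U safe]) = {Idle, Reset, Send}
Store ∉ Sat(E[~full U safe]) = {Idle, Reset, Send}, so the formula does not hold at Store.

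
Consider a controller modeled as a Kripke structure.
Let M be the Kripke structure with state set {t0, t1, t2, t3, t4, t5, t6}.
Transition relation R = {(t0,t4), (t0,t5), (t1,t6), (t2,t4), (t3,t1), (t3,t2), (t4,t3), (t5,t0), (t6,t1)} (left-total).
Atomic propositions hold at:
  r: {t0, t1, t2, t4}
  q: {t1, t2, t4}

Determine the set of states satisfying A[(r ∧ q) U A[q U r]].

{t0, t1, t2, t4}

Sat(r ∧ q) = {t1, t2, t4}
A[q U r]: least fixpoint, start Z0 = Sat(r) = {t0, t1, t2, t4}, add states in Sat(q) with every successor in Z. Already a fixed point.
Sat(A[q U r]) = {t0, t1, t2, t4}
A[(r ∧ q) U A[q U r]]: least fixpoint, start Z0 = Sat(A[q U r]) = {t0, t1, t2, t4}, add states in Sat(r ∧ q) with every successor in Z. Already a fixed point.
Sat(A[(r ∧ q) U A[q U r]]) = {t0, t1, t2, t4}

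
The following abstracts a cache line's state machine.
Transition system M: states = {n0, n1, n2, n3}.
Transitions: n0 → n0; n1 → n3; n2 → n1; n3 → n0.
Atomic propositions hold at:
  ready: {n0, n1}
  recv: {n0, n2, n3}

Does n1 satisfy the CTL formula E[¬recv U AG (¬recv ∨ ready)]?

No

Sat(¬recv) = {n1}
Sat(¬recv ∨ ready) = {n0, n1}
AG (¬recv ∨ ready): greatest fixpoint, start Z0 = {n0, n1}, keep only states in Sat with every successor in Z. Z1 = {n0}; fixed.
Sat(AG (¬recv ∨ ready)) = {n0}
E[¬recv U AG (¬recv ∨ ready)]: least fixpoint, start Z0 = Sat(AG (¬recv ∨ ready)) = {n0}, add states in Sat(¬recv) with some successor in Z. Already a fixed point.
Sat(E[¬recv U AG (¬recv ∨ ready)]) = {n0}
n1 ∉ Sat(E[¬recv U AG (¬recv ∨ ready)]) = {n0}, so the formula does not hold at n1.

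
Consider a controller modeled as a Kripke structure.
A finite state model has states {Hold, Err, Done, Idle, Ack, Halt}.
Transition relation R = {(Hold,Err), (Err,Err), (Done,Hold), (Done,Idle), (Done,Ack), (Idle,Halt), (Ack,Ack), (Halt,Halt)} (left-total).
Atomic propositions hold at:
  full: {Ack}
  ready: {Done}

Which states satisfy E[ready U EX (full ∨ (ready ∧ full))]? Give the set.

{Done, Ack}

Sat(ready ∧ full) = ∅
Sat(full ∨ (ready ∧ full)) = {Ack}
Sat(EX (full ∨ (ready ∧ full))) = {s : some successor in {Ack}} = {Done, Ack}
E[ready U EX (full ∨ (ready ∧ full))]: least fixpoint, start Z0 = Sat(EX (full ∨ (ready ∧ full))) = {Done, Ack}, add states in Sat(ready) with some successor in Z. Already a fixed point.
Sat(E[ready U EX (full ∨ (ready ∧ full))]) = {Done, Ack}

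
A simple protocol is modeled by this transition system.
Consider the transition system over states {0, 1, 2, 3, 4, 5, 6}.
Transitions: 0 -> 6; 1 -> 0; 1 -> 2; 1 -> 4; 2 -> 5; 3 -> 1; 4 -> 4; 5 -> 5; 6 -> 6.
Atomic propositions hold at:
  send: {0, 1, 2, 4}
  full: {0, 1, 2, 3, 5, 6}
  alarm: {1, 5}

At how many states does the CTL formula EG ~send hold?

Sat(~send) = {3, 5, 6}
EG ~send: greatest fixpoint, start Z0 = {3, 5, 6}, keep only states in Sat with some successor in Z. Z1 = {5, 6}; fixed.
Sat(EG ~send) = {5, 6}
|Sat(EG ~send)| = |{5, 6}| = 2.

2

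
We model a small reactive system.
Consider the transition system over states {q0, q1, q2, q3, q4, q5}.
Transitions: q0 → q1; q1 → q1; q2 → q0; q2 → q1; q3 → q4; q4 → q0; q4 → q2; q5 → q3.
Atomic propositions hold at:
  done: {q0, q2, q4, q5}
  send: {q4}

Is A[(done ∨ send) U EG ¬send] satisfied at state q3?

Sat(done ∨ send) = {q0, q2, q4, q5}
Sat(¬send) = {q0, q1, q2, q3, q5}
EG ¬send: greatest fixpoint, start Z0 = {q0, q1, q2, q3, q5}, keep only states in Sat with some successor in Z. Z1 = {q0, q1, q2, q5}; Z2 = {q0, q1, q2}; fixed.
Sat(EG ¬send) = {q0, q1, q2}
A[(done ∨ send) U EG ¬send]: least fixpoint, start Z0 = Sat(EG ¬send) = {q0, q1, q2}, add states in Sat(done ∨ send) with every successor in Z. Z1 = {q0, q1, q2, q4}; fixed.
Sat(A[(done ∨ send) U EG ¬send]) = {q0, q1, q2, q4}
q3 ∉ Sat(A[(done ∨ send) U EG ¬send]) = {q0, q1, q2, q4}, so the formula does not hold at q3.

No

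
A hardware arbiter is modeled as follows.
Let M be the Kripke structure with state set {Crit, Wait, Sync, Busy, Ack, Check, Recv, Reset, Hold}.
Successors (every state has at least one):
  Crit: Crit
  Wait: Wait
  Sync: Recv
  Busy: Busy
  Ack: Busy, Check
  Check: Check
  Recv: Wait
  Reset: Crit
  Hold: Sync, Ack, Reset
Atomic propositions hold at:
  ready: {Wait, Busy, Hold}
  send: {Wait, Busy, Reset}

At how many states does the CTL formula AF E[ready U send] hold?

E[ready U send]: least fixpoint, start Z0 = Sat(send) = {Wait, Busy, Reset}, add states in Sat(ready) with some successor in Z. Z1 = {Wait, Busy, Reset, Hold}; fixed.
Sat(E[ready U send]) = {Wait, Busy, Reset, Hold}
AF E[ready U send]: least fixpoint, start Z0 = {Wait, Busy, Reset, Hold}, add states with every successor in Z. Z1 = {Wait, Busy, Recv, Reset, Hold}; Z2 = {Wait, Sync, Busy, Recv, Reset, Hold}; fixed.
Sat(AF E[ready U send]) = {Wait, Sync, Busy, Recv, Reset, Hold}
|Sat(AF E[ready U send])| = |{Wait, Sync, Busy, Recv, Reset, Hold}| = 6.

6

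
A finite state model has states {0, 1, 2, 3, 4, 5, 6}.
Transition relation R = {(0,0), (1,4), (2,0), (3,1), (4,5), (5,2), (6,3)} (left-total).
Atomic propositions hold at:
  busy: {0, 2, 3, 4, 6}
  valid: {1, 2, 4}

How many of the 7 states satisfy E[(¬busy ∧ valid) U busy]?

Sat(¬busy) = {1, 5}
Sat(¬busy ∧ valid) = {1}
E[(¬busy ∧ valid) U busy]: least fixpoint, start Z0 = Sat(busy) = {0, 2, 3, 4, 6}, add states in Sat(¬busy ∧ valid) with some successor in Z. Z1 = {0, 1, 2, 3, 4, 6}; fixed.
Sat(E[(¬busy ∧ valid) U busy]) = {0, 1, 2, 3, 4, 6}
|Sat(E[(¬busy ∧ valid) U busy])| = |{0, 1, 2, 3, 4, 6}| = 6.

6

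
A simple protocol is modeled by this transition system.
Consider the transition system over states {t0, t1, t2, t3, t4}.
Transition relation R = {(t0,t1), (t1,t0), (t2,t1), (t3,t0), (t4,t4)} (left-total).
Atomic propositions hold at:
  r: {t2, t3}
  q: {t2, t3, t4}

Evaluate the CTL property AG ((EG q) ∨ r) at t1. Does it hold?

EG q: greatest fixpoint, start Z0 = {t2, t3, t4}, keep only states in Sat with some successor in Z. Z1 = {t4}; fixed.
Sat(EG q) = {t4}
Sat((EG q) ∨ r) = {t2, t3, t4}
AG ((EG q) ∨ r): greatest fixpoint, start Z0 = {t2, t3, t4}, keep only states in Sat with every successor in Z. Z1 = {t4}; fixed.
Sat(AG ((EG q) ∨ r)) = {t4}
t1 ∉ Sat(AG ((EG q) ∨ r)) = {t4}, so the formula does not hold at t1.

No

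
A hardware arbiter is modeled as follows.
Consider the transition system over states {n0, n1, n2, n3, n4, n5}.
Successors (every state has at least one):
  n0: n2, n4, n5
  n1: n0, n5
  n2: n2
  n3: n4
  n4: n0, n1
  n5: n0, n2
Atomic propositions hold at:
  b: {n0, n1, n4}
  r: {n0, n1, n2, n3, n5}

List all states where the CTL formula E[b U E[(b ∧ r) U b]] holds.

Sat(b ∧ r) = {n0, n1}
E[(b ∧ r) U b]: least fixpoint, start Z0 = Sat(b) = {n0, n1, n4}, add states in Sat(b ∧ r) with some successor in Z. Already a fixed point.
Sat(E[(b ∧ r) U b]) = {n0, n1, n4}
E[b U E[(b ∧ r) U b]]: least fixpoint, start Z0 = Sat(E[(b ∧ r) U b]) = {n0, n1, n4}, add states in Sat(b) with some successor in Z. Already a fixed point.
Sat(E[b U E[(b ∧ r) U b]]) = {n0, n1, n4}

{n0, n1, n4}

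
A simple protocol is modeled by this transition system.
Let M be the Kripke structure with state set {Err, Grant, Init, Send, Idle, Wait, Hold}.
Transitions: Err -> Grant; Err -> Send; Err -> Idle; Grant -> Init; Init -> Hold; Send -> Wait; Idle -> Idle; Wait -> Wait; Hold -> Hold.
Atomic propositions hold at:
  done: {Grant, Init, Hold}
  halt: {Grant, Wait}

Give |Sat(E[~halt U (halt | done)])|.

6

Sat(~halt) = {Err, Init, Send, Idle, Hold}
Sat(halt | done) = {Grant, Init, Wait, Hold}
E[~halt U (halt | done)]: least fixpoint, start Z0 = Sat((halt | done)) = {Grant, Init, Wait, Hold}, add states in Sat(~halt) with some successor in Z. Z1 = {Err, Grant, Init, Send, Wait, Hold}; fixed.
Sat(E[~halt U (halt | done)]) = {Err, Grant, Init, Send, Wait, Hold}
|Sat(E[~halt U (halt | done)])| = |{Err, Grant, Init, Send, Wait, Hold}| = 6.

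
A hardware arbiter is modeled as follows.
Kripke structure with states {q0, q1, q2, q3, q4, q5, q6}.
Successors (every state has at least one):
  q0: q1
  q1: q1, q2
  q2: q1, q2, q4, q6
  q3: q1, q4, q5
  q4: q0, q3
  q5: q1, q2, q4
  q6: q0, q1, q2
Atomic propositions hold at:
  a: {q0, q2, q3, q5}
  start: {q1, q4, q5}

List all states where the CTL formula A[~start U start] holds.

{q0, q1, q3, q4, q5}

Sat(~start) = {q0, q2, q3, q6}
A[~start U start]: least fixpoint, start Z0 = Sat(start) = {q1, q4, q5}, add states in Sat(~start) with every successor in Z. Z1 = {q0, q1, q3, q4, q5}; fixed.
Sat(A[~start U start]) = {q0, q1, q3, q4, q5}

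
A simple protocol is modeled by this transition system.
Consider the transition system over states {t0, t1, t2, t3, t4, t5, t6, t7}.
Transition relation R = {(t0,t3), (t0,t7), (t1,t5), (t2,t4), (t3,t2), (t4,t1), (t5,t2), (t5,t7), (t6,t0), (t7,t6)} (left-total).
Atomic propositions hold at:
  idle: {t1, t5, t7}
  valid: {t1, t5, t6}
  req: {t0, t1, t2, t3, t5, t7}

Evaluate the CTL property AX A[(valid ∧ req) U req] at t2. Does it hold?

Sat(valid ∧ req) = {t1, t5}
A[(valid ∧ req) U req]: least fixpoint, start Z0 = Sat(req) = {t0, t1, t2, t3, t5, t7}, add states in Sat(valid ∧ req) with every successor in Z. Already a fixed point.
Sat(A[(valid ∧ req) U req]) = {t0, t1, t2, t3, t5, t7}
Sat(AX A[(valid ∧ req) U req]) = {s : every successor in {t0, t1, t2, t3, t5, t7}} = {t0, t1, t3, t4, t5, t6}
t2 ∉ Sat(AX A[(valid ∧ req) U req]) = {t0, t1, t3, t4, t5, t6}, so the formula does not hold at t2.

No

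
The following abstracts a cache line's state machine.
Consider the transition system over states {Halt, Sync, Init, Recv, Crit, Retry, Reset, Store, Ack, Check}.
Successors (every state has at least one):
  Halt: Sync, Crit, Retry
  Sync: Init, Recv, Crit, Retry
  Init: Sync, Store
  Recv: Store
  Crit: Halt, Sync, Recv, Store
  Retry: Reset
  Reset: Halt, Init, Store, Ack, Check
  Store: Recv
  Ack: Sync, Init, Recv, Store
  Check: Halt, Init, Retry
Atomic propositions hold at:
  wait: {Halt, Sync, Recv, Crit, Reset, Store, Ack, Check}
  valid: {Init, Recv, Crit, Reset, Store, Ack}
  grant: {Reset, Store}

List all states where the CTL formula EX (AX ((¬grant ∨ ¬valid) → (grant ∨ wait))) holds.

Sat(¬grant) = {Halt, Sync, Init, Recv, Crit, Retry, Ack, Check}
Sat(¬valid) = {Halt, Sync, Retry, Check}
Sat(¬grant ∨ ¬valid) = {Halt, Sync, Init, Recv, Crit, Retry, Ack, Check}
Sat(grant ∨ wait) = {Halt, Sync, Recv, Crit, Reset, Store, Ack, Check}
Sat((¬grant ∨ ¬valid) → (grant ∨ wait)) = {Halt, Sync, Recv, Crit, Reset, Store, Ack, Check}
Sat(AX ((¬grant ∨ ¬valid) → (grant ∨ wait))) = {s : every successor in {Halt, Sync, Recv, Crit, Reset, Store, Ack, Check}} = {Init, Recv, Crit, Retry, Store}
Sat(EX (AX ((¬grant ∨ ¬valid) → (grant ∨ wait)))) = {s : some successor in {Init, Recv, Crit, Retry, Store}} = {Halt, Sync, Init, Recv, Crit, Reset, Store, Ack, Check}

{Halt, Sync, Init, Recv, Crit, Reset, Store, Ack, Check}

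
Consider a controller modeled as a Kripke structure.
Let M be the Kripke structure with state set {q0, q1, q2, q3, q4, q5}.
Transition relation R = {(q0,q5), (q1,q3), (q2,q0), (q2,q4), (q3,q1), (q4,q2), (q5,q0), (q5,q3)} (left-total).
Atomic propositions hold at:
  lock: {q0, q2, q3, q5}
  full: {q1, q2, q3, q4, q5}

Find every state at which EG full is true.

EG full: greatest fixpoint, start Z0 = {q1, q2, q3, q4, q5}, keep only states in Sat with some successor in Z. Already a fixed point.
Sat(EG full) = {q1, q2, q3, q4, q5}

{q1, q2, q3, q4, q5}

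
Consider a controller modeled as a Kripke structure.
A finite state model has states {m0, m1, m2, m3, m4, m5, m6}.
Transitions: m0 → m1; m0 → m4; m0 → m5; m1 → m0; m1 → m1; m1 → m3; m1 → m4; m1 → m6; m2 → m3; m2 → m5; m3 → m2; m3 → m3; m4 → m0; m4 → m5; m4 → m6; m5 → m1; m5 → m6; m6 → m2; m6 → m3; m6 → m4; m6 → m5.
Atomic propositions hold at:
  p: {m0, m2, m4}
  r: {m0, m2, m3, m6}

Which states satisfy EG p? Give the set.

EG p: greatest fixpoint, start Z0 = {m0, m2, m4}, keep only states in Sat with some successor in Z. Z1 = {m0, m4}; fixed.
Sat(EG p) = {m0, m4}

{m0, m4}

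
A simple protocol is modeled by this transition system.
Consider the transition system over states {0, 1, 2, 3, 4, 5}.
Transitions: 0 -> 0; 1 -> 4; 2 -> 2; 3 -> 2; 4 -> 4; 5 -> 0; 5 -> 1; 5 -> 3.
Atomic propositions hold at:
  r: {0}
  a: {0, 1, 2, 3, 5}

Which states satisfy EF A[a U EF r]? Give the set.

EF r: least fixpoint, start Z0 = {0}, add states with some successor in Z. Z1 = {0, 5}; fixed.
Sat(EF r) = {0, 5}
A[a U EF r]: least fixpoint, start Z0 = Sat(EF r) = {0, 5}, add states in Sat(a) with every successor in Z. Already a fixed point.
Sat(A[a U EF r]) = {0, 5}
EF A[a U EF r]: least fixpoint, start Z0 = {0, 5}, add states with some successor in Z. Already a fixed point.
Sat(EF A[a U EF r]) = {0, 5}

{0, 5}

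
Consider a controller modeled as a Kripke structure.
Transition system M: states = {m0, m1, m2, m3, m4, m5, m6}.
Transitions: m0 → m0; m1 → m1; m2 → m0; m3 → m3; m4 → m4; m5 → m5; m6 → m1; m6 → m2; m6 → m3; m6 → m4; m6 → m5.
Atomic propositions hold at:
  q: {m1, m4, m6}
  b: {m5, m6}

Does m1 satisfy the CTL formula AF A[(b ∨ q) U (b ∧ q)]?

No

Sat(b ∨ q) = {m1, m4, m5, m6}
Sat(b ∧ q) = {m6}
A[(b ∨ q) U (b ∧ q)]: least fixpoint, start Z0 = Sat((b ∧ q)) = {m6}, add states in Sat(b ∨ q) with every successor in Z. Already a fixed point.
Sat(A[(b ∨ q) U (b ∧ q)]) = {m6}
AF A[(b ∨ q) U (b ∧ q)]: least fixpoint, start Z0 = {m6}, add states with every successor in Z. Already a fixed point.
Sat(AF A[(b ∨ q) U (b ∧ q)]) = {m6}
m1 ∉ Sat(AF A[(b ∨ q) U (b ∧ q)]) = {m6}, so the formula does not hold at m1.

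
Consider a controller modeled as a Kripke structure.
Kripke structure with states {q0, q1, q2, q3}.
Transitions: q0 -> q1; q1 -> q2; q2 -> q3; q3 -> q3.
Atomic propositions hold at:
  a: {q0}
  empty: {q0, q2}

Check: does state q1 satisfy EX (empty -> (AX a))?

Sat(AX a) = {s : every successor in {q0}} = ∅
Sat(empty -> (AX a)) = {q1, q3}
Sat(EX (empty -> (AX a))) = {s : some successor in {q1, q3}} = {q0, q2, q3}
q1 ∉ Sat(EX (empty -> (AX a))) = {q0, q2, q3}, so the formula does not hold at q1.

No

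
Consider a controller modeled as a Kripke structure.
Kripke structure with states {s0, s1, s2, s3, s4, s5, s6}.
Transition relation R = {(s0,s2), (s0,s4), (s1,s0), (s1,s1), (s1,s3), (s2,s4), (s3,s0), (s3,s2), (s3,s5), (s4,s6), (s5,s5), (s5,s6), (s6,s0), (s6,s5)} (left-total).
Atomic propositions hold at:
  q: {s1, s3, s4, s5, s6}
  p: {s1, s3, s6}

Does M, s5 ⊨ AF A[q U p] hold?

No

A[q U p]: least fixpoint, start Z0 = Sat(p) = {s1, s3, s6}, add states in Sat(q) with every successor in Z. Z1 = {s1, s3, s4, s6}; fixed.
Sat(A[q U p]) = {s1, s3, s4, s6}
AF A[q U p]: least fixpoint, start Z0 = {s1, s3, s4, s6}, add states with every successor in Z. Z1 = {s1, s2, s3, s4, s6}; Z2 = {s0, s1, s2, s3, s4, s6}; fixed.
Sat(AF A[q U p]) = {s0, s1, s2, s3, s4, s6}
s5 ∉ Sat(AF A[q U p]) = {s0, s1, s2, s3, s4, s6}, so the formula does not hold at s5.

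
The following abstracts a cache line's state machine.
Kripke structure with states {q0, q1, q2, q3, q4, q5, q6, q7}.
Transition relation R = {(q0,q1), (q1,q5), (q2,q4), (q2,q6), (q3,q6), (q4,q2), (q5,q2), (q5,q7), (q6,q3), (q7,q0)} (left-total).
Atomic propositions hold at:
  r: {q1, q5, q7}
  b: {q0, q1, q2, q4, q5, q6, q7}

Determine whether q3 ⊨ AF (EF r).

No

EF r: least fixpoint, start Z0 = {q1, q5, q7}, add states with some successor in Z. Z1 = {q0, q1, q5, q7}; fixed.
Sat(EF r) = {q0, q1, q5, q7}
AF (EF r): least fixpoint, start Z0 = {q0, q1, q5, q7}, add states with every successor in Z. Already a fixed point.
Sat(AF (EF r)) = {q0, q1, q5, q7}
q3 ∉ Sat(AF (EF r)) = {q0, q1, q5, q7}, so the formula does not hold at q3.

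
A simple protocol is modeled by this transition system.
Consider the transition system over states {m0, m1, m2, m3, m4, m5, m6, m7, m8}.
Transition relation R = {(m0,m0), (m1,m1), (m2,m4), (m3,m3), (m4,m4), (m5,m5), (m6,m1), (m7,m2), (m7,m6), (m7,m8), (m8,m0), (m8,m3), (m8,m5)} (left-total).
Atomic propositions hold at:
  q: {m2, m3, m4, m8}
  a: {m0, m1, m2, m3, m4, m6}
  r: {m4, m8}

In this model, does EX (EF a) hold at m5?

No

EF a: least fixpoint, start Z0 = {m0, m1, m2, m3, m4, m6}, add states with some successor in Z. Z1 = {m0, m1, m2, m3, m4, m6, m7, m8}; fixed.
Sat(EF a) = {m0, m1, m2, m3, m4, m6, m7, m8}
Sat(EX (EF a)) = {s : some successor in {m0, m1, m2, m3, m4, m6, m7, m8}} = {m0, m1, m2, m3, m4, m6, m7, m8}
m5 ∉ Sat(EX (EF a)) = {m0, m1, m2, m3, m4, m6, m7, m8}, so the formula does not hold at m5.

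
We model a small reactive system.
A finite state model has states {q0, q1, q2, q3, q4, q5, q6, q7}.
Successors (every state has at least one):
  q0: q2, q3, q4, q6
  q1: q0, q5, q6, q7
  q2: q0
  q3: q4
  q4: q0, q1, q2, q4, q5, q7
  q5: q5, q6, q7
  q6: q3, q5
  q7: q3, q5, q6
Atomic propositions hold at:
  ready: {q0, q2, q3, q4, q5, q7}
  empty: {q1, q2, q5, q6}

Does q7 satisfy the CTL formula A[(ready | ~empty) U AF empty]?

No

Sat(~empty) = {q0, q3, q4, q7}
Sat(ready | ~empty) = {q0, q2, q3, q4, q5, q7}
AF empty: least fixpoint, start Z0 = {q1, q2, q5, q6}, add states with every successor in Z. Already a fixed point.
Sat(AF empty) = {q1, q2, q5, q6}
A[(ready | ~empty) U AF empty]: least fixpoint, start Z0 = Sat(AF empty) = {q1, q2, q5, q6}, add states in Sat(ready | ~empty) with every successor in Z. Already a fixed point.
Sat(A[(ready | ~empty) U AF empty]) = {q1, q2, q5, q6}
q7 ∉ Sat(A[(ready | ~empty) U AF empty]) = {q1, q2, q5, q6}, so the formula does not hold at q7.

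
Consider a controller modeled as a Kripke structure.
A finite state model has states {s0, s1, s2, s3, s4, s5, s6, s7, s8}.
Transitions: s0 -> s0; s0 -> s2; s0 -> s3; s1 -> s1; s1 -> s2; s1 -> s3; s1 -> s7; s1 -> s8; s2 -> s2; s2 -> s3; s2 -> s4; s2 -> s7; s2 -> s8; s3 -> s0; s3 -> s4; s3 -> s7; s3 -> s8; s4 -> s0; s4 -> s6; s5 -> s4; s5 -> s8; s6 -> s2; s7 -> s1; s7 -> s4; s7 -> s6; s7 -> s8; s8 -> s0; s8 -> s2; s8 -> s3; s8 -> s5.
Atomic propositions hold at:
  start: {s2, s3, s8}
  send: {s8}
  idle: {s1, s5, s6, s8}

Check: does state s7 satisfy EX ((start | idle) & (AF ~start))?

Yes

Sat(start | idle) = {s1, s2, s3, s5, s6, s8}
Sat(~start) = {s0, s1, s4, s5, s6, s7}
AF ~start: least fixpoint, start Z0 = {s0, s1, s4, s5, s6, s7}, add states with every successor in Z. Already a fixed point.
Sat(AF ~start) = {s0, s1, s4, s5, s6, s7}
Sat((start | idle) & (AF ~start)) = {s1, s5, s6}
Sat(EX ((start | idle) & (AF ~start))) = {s : some successor in {s1, s5, s6}} = {s1, s4, s7, s8}
s7 ∈ Sat(EX ((start | idle) & (AF ~start))) = {s1, s4, s7, s8}, so the formula holds at s7.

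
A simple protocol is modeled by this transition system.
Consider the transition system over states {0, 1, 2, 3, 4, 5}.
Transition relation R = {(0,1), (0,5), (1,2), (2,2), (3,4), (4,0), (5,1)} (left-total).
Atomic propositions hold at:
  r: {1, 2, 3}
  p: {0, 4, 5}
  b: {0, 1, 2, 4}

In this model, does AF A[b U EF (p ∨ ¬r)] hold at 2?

Sat(¬r) = {0, 4, 5}
Sat(p ∨ ¬r) = {0, 4, 5}
EF (p ∨ ¬r): least fixpoint, start Z0 = {0, 4, 5}, add states with some successor in Z. Z1 = {0, 3, 4, 5}; fixed.
Sat(EF (p ∨ ¬r)) = {0, 3, 4, 5}
A[b U EF (p ∨ ¬r)]: least fixpoint, start Z0 = Sat(EF (p ∨ ¬r)) = {0, 3, 4, 5}, add states in Sat(b) with every successor in Z. Already a fixed point.
Sat(A[b U EF (p ∨ ¬r)]) = {0, 3, 4, 5}
AF A[b U EF (p ∨ ¬r)]: least fixpoint, start Z0 = {0, 3, 4, 5}, add states with every successor in Z. Already a fixed point.
Sat(AF A[b U EF (p ∨ ¬r)]) = {0, 3, 4, 5}
2 ∉ Sat(AF A[b U EF (p ∨ ¬r)]) = {0, 3, 4, 5}, so the formula does not hold at 2.

No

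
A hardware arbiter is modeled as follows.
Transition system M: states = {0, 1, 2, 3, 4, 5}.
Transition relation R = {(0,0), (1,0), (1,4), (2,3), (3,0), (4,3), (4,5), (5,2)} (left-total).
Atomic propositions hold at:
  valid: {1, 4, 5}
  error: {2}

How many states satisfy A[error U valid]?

A[error U valid]: least fixpoint, start Z0 = Sat(valid) = {1, 4, 5}, add states in Sat(error) with every successor in Z. Already a fixed point.
Sat(A[error U valid]) = {1, 4, 5}
|Sat(A[error U valid])| = |{1, 4, 5}| = 3.

3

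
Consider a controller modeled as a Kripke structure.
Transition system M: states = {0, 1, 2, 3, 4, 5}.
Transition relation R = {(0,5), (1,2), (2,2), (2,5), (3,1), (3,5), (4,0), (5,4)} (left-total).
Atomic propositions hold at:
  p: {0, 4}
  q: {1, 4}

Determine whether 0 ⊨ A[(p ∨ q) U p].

Yes

Sat(p ∨ q) = {0, 1, 4}
A[(p ∨ q) U p]: least fixpoint, start Z0 = Sat(p) = {0, 4}, add states in Sat(p ∨ q) with every successor in Z. Already a fixed point.
Sat(A[(p ∨ q) U p]) = {0, 4}
0 ∈ Sat(A[(p ∨ q) U p]) = {0, 4}, so the formula holds at 0.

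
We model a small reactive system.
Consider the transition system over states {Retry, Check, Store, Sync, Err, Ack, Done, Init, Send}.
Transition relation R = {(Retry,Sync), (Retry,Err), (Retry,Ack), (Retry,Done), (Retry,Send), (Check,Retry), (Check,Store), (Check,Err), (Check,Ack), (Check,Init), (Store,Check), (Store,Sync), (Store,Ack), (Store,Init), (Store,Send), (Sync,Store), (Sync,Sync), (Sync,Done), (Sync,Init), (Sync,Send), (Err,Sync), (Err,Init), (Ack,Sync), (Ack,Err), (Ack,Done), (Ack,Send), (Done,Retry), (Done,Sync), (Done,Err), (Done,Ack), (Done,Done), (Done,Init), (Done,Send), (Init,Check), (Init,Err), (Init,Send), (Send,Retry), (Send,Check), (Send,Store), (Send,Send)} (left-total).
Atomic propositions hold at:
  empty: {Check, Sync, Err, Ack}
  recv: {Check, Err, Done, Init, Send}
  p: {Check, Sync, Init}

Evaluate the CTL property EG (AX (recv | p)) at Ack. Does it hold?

Sat(recv | p) = {Check, Sync, Err, Done, Init, Send}
Sat(AX (recv | p)) = {s : every successor in {Check, Sync, Err, Done, Init, Send}} = {Err, Ack, Init}
EG (AX (recv | p)): greatest fixpoint, start Z0 = {Err, Ack, Init}, keep only states in Sat with some successor in Z. Already a fixed point.
Sat(EG (AX (recv | p))) = {Err, Ack, Init}
Ack ∈ Sat(EG (AX (recv | p))) = {Err, Ack, Init}, so the formula holds at Ack.

Yes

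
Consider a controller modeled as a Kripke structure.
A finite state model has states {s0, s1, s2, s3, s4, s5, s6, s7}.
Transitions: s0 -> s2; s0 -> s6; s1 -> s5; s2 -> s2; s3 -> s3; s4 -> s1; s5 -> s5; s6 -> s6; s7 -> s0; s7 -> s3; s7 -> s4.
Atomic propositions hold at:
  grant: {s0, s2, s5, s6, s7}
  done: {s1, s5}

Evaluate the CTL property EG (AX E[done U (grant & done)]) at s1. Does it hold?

Sat(grant & done) = {s5}
E[done U (grant & done)]: least fixpoint, start Z0 = Sat((grant & done)) = {s5}, add states in Sat(done) with some successor in Z. Z1 = {s1, s5}; fixed.
Sat(E[done U (grant & done)]) = {s1, s5}
Sat(AX E[done U (grant & done)]) = {s : every successor in {s1, s5}} = {s1, s4, s5}
EG (AX E[done U (grant & done)]): greatest fixpoint, start Z0 = {s1, s4, s5}, keep only states in Sat with some successor in Z. Already a fixed point.
Sat(EG (AX E[done U (grant & done)])) = {s1, s4, s5}
s1 ∈ Sat(EG (AX E[done U (grant & done)])) = {s1, s4, s5}, so the formula holds at s1.

Yes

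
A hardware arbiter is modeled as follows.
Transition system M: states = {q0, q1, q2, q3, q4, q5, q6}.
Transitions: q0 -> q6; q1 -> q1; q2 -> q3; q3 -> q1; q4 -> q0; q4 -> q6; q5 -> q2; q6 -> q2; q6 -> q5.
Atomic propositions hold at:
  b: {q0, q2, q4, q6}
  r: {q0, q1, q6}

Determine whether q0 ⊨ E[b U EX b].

Yes

Sat(EX b) = {s : some successor in {q0, q2, q4, q6}} = {q0, q4, q5, q6}
E[b U EX b]: least fixpoint, start Z0 = Sat(EX b) = {q0, q4, q5, q6}, add states in Sat(b) with some successor in Z. Already a fixed point.
Sat(E[b U EX b]) = {q0, q4, q5, q6}
q0 ∈ Sat(E[b U EX b]) = {q0, q4, q5, q6}, so the formula holds at q0.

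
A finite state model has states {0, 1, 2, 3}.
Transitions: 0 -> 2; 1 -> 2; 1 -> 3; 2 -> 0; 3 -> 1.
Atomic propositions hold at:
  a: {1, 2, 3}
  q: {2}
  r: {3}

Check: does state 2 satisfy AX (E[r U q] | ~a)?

E[r U q]: least fixpoint, start Z0 = Sat(q) = {2}, add states in Sat(r) with some successor in Z. Already a fixed point.
Sat(E[r U q]) = {2}
Sat(~a) = {0}
Sat(E[r U q] | ~a) = {0, 2}
Sat(AX (E[r U q] | ~a)) = {s : every successor in {0, 2}} = {0, 2}
2 ∈ Sat(AX (E[r U q] | ~a)) = {0, 2}, so the formula holds at 2.

Yes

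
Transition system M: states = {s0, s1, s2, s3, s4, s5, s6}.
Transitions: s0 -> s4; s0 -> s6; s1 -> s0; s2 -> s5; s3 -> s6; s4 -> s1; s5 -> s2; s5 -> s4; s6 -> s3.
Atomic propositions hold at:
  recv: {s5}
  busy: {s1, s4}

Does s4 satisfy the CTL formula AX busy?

Sat(AX busy) = {s : every successor in {s1, s4}} = {s4}
s4 ∈ Sat(AX busy) = {s4}, so the formula holds at s4.

Yes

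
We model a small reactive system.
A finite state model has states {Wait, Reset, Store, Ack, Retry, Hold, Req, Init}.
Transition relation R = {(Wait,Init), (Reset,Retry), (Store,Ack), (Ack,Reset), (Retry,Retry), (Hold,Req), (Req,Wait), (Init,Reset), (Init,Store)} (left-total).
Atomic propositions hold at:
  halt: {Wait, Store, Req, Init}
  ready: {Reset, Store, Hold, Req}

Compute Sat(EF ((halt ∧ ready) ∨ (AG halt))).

{Wait, Store, Hold, Req, Init}

Sat(halt ∧ ready) = {Store, Req}
AG halt: greatest fixpoint, start Z0 = {Wait, Store, Req, Init}, keep only states in Sat with every successor in Z. Z1 = {Wait, Req}; Z2 = {Req}; Z3 = ∅; fixed.
Sat(AG halt) = ∅
Sat((halt ∧ ready) ∨ (AG halt)) = {Store, Req}
EF ((halt ∧ ready) ∨ (AG halt)): least fixpoint, start Z0 = {Store, Req}, add states with some successor in Z. Z1 = {Store, Hold, Req, Init}; Z2 = {Wait, Store, Hold, Req, Init}; fixed.
Sat(EF ((halt ∧ ready) ∨ (AG halt))) = {Wait, Store, Hold, Req, Init}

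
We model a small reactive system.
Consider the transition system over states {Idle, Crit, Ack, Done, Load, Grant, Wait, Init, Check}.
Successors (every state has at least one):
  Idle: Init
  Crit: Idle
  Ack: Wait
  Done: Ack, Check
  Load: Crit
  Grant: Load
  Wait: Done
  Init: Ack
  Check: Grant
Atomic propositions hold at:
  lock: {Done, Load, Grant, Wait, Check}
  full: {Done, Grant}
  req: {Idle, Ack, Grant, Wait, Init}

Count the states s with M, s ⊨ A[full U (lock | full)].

Sat(lock | full) = {Done, Load, Grant, Wait, Check}
A[full U (lock | full)]: least fixpoint, start Z0 = Sat((lock | full)) = {Done, Load, Grant, Wait, Check}, add states in Sat(full) with every successor in Z. Already a fixed point.
Sat(A[full U (lock | full)]) = {Done, Load, Grant, Wait, Check}
|Sat(A[full U (lock | full)])| = |{Done, Load, Grant, Wait, Check}| = 5.

5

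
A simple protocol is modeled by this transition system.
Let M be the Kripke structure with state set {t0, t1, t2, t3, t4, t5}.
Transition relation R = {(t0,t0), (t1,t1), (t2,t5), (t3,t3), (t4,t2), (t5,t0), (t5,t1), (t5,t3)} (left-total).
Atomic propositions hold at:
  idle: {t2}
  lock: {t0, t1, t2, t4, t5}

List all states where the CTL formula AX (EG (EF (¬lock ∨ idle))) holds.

Sat(¬lock) = {t3}
Sat(¬lock ∨ idle) = {t2, t3}
EF (¬lock ∨ idle): least fixpoint, start Z0 = {t2, t3}, add states with some successor in Z. Z1 = {t2, t3, t4, t5}; fixed.
Sat(EF (¬lock ∨ idle)) = {t2, t3, t4, t5}
EG (EF (¬lock ∨ idle)): greatest fixpoint, start Z0 = {t2, t3, t4, t5}, keep only states in Sat with some successor in Z. Already a fixed point.
Sat(EG (EF (¬lock ∨ idle))) = {t2, t3, t4, t5}
Sat(AX (EG (EF (¬lock ∨ idle)))) = {s : every successor in {t2, t3, t4, t5}} = {t2, t3, t4}

{t2, t3, t4}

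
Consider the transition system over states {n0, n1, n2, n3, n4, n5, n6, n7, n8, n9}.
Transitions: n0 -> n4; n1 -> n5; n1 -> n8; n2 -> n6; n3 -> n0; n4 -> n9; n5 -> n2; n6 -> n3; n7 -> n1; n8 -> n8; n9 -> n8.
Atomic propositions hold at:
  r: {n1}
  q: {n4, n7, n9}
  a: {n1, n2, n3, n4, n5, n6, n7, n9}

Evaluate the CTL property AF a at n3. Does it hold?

Yes

AF a: least fixpoint, start Z0 = {n1, n2, n3, n4, n5, n6, n7, n9}, add states with every successor in Z. Z1 = {n0, n1, n2, n3, n4, n5, n6, n7, n9}; fixed.
Sat(AF a) = {n0, n1, n2, n3, n4, n5, n6, n7, n9}
n3 ∈ Sat(AF a) = {n0, n1, n2, n3, n4, n5, n6, n7, n9}, so the formula holds at n3.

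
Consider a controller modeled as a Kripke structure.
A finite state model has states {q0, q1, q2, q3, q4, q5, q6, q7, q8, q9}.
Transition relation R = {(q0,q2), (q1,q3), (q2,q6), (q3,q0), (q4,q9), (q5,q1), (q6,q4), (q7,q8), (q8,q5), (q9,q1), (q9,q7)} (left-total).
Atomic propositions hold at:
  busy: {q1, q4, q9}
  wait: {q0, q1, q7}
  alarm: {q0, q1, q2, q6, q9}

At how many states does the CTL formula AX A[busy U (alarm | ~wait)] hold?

9

Sat(~wait) = {q2, q3, q4, q5, q6, q8, q9}
Sat(alarm | ~wait) = {q0, q1, q2, q3, q4, q5, q6, q8, q9}
A[busy U (alarm | ~wait)]: least fixpoint, start Z0 = Sat((alarm | ~wait)) = {q0, q1, q2, q3, q4, q5, q6, q8, q9}, add states in Sat(busy) with every successor in Z. Already a fixed point.
Sat(A[busy U (alarm | ~wait)]) = {q0, q1, q2, q3, q4, q5, q6, q8, q9}
Sat(AX A[busy U (alarm | ~wait)]) = {s : every successor in {q0, q1, q2, q3, q4, q5, q6, q8, q9}} = {q0, q1, q2, q3, q4, q5, q6, q7, q8}
|Sat(AX A[busy U (alarm | ~wait)])| = |{q0, q1, q2, q3, q4, q5, q6, q7, q8}| = 9.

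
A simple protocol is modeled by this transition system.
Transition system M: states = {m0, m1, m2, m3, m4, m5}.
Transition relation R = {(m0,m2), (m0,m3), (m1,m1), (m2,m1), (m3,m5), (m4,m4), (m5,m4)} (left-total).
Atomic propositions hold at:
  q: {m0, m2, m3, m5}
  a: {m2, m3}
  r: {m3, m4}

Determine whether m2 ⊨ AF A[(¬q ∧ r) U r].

Sat(¬q) = {m1, m4}
Sat(¬q ∧ r) = {m4}
A[(¬q ∧ r) U r]: least fixpoint, start Z0 = Sat(r) = {m3, m4}, add states in Sat(¬q ∧ r) with every successor in Z. Already a fixed point.
Sat(A[(¬q ∧ r) U r]) = {m3, m4}
AF A[(¬q ∧ r) U r]: least fixpoint, start Z0 = {m3, m4}, add states with every successor in Z. Z1 = {m3, m4, m5}; fixed.
Sat(AF A[(¬q ∧ r) U r]) = {m3, m4, m5}
m2 ∉ Sat(AF A[(¬q ∧ r) U r]) = {m3, m4, m5}, so the formula does not hold at m2.

No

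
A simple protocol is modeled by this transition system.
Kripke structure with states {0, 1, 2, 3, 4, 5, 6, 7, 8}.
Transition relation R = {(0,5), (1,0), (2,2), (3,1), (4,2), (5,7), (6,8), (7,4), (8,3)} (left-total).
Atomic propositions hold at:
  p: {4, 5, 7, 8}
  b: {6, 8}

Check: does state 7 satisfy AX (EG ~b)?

Sat(~b) = {0, 1, 2, 3, 4, 5, 7}
EG ~b: greatest fixpoint, start Z0 = {0, 1, 2, 3, 4, 5, 7}, keep only states in Sat with some successor in Z. Already a fixed point.
Sat(EG ~b) = {0, 1, 2, 3, 4, 5, 7}
Sat(AX (EG ~b)) = {s : every successor in {0, 1, 2, 3, 4, 5, 7}} = {0, 1, 2, 3, 4, 5, 7, 8}
7 ∈ Sat(AX (EG ~b)) = {0, 1, 2, 3, 4, 5, 7, 8}, so the formula holds at 7.

Yes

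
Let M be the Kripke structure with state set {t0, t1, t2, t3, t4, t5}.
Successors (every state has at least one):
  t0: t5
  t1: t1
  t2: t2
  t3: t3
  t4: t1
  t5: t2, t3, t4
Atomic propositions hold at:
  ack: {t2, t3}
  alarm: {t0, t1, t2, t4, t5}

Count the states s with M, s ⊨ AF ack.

AF ack: least fixpoint, start Z0 = {t2, t3}, add states with every successor in Z. Already a fixed point.
Sat(AF ack) = {t2, t3}
|Sat(AF ack)| = |{t2, t3}| = 2.

2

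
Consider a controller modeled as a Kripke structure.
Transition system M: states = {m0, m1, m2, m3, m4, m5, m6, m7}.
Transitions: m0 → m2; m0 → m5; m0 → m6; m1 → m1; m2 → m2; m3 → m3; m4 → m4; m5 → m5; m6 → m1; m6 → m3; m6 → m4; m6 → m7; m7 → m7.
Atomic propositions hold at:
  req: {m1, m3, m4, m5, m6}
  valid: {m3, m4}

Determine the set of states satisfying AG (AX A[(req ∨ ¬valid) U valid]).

{m3, m4}

Sat(¬valid) = {m0, m1, m2, m5, m6, m7}
Sat(req ∨ ¬valid) = {m0, m1, m2, m3, m4, m5, m6, m7}
A[(req ∨ ¬valid) U valid]: least fixpoint, start Z0 = Sat(valid) = {m3, m4}, add states in Sat(req ∨ ¬valid) with every successor in Z. Already a fixed point.
Sat(A[(req ∨ ¬valid) U valid]) = {m3, m4}
Sat(AX A[(req ∨ ¬valid) U valid]) = {s : every successor in {m3, m4}} = {m3, m4}
AG (AX A[(req ∨ ¬valid) U valid]): greatest fixpoint, start Z0 = {m3, m4}, keep only states in Sat with every successor in Z. Already a fixed point.
Sat(AG (AX A[(req ∨ ¬valid) U valid])) = {m3, m4}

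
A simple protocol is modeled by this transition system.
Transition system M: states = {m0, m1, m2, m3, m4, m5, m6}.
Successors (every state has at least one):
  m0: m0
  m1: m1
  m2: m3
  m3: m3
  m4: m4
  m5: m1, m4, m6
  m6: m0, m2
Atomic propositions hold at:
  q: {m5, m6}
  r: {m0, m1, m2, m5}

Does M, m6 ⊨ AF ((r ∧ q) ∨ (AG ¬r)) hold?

Sat(r ∧ q) = {m5}
Sat(¬r) = {m3, m4, m6}
AG ¬r: greatest fixpoint, start Z0 = {m3, m4, m6}, keep only states in Sat with every successor in Z. Z1 = {m3, m4}; fixed.
Sat(AG ¬r) = {m3, m4}
Sat((r ∧ q) ∨ (AG ¬r)) = {m3, m4, m5}
AF ((r ∧ q) ∨ (AG ¬r)): least fixpoint, start Z0 = {m3, m4, m5}, add states with every successor in Z. Z1 = {m2, m3, m4, m5}; fixed.
Sat(AF ((r ∧ q) ∨ (AG ¬r))) = {m2, m3, m4, m5}
m6 ∉ Sat(AF ((r ∧ q) ∨ (AG ¬r))) = {m2, m3, m4, m5}, so the formula does not hold at m6.

No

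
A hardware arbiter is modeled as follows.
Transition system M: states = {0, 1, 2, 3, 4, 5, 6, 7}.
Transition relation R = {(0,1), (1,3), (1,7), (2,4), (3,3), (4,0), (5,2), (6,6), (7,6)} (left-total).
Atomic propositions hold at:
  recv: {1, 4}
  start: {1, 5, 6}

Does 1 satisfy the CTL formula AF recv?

AF recv: least fixpoint, start Z0 = {1, 4}, add states with every successor in Z. Z1 = {0, 1, 2, 4}; Z2 = {0, 1, 2, 4, 5}; fixed.
Sat(AF recv) = {0, 1, 2, 4, 5}
1 ∈ Sat(AF recv) = {0, 1, 2, 4, 5}, so the formula holds at 1.

Yes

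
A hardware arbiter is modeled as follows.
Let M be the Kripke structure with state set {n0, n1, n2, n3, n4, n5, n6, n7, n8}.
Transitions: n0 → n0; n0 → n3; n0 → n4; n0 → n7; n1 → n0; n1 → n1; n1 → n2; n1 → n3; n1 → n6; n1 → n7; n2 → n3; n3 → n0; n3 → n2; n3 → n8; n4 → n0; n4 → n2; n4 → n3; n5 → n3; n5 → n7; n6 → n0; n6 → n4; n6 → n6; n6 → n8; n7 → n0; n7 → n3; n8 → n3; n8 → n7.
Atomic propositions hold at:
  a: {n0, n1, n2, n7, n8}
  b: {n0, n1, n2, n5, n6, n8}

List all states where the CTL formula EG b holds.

{n0, n1, n6}

EG b: greatest fixpoint, start Z0 = {n0, n1, n2, n5, n6, n8}, keep only states in Sat with some successor in Z. Z1 = {n0, n1, n6}; fixed.
Sat(EG b) = {n0, n1, n6}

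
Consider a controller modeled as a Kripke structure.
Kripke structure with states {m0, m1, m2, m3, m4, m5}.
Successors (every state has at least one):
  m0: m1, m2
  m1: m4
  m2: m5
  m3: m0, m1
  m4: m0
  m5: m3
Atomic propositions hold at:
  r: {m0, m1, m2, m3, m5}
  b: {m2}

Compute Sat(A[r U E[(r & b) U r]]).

{m0, m1, m2, m3, m5}

Sat(r & b) = {m2}
E[(r & b) U r]: least fixpoint, start Z0 = Sat(r) = {m0, m1, m2, m3, m5}, add states in Sat(r & b) with some successor in Z. Already a fixed point.
Sat(E[(r & b) U r]) = {m0, m1, m2, m3, m5}
A[r U E[(r & b) U r]]: least fixpoint, start Z0 = Sat(E[(r & b) U r]) = {m0, m1, m2, m3, m5}, add states in Sat(r) with every successor in Z. Already a fixed point.
Sat(A[r U E[(r & b) U r]]) = {m0, m1, m2, m3, m5}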